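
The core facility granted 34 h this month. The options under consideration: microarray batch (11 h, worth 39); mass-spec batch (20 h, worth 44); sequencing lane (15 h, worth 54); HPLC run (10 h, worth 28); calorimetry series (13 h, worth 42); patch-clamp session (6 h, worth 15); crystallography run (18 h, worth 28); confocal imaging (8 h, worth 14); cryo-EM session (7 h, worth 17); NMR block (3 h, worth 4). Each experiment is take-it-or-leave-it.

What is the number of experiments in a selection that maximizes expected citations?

3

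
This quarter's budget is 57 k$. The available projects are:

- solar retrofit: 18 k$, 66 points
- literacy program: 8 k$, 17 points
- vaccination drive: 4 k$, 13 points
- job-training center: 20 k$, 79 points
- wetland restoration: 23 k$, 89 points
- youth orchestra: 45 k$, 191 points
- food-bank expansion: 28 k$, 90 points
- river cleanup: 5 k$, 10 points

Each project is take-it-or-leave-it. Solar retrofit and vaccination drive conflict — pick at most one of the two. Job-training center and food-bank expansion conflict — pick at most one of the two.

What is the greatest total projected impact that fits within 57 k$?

Best packing: literacy program + vaccination drive + youth orchestra — 57 k$, 221 total.
Runner-up vaccination drive + youth orchestra + river cleanup tops out at 214.

221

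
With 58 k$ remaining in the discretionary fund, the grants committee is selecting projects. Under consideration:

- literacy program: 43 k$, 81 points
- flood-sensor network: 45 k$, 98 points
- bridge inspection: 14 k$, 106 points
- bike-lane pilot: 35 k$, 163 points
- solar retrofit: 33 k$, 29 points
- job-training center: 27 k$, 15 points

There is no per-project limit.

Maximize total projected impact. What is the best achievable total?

424

By projected impact per k$: bridge inspection 7.57, bike-lane pilot 4.66, flood-sensor network 2.18 lead.
Best packing: 4×bridge inspection — 56 k$, 424 total.
That's the maximum — no swap from here does better than 424.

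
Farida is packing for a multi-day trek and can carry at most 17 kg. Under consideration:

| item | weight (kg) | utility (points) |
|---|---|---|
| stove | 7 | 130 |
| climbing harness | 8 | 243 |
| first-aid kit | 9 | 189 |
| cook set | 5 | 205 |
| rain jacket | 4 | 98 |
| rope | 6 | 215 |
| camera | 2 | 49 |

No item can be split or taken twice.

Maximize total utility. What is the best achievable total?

567

The ratio ordering already packs tightly: cook set + rain jacket + rope + camera, 17 kg, 567.
Next best is climbing harness + cook set + rain jacket at 546 (17 kg) — short by 21.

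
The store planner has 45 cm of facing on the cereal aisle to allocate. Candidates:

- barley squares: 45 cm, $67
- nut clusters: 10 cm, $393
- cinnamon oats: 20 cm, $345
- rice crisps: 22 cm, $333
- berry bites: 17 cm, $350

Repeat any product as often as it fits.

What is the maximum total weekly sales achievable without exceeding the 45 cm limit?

1572

Best packing: 4×nut clusters — 40 cm, 1572 total.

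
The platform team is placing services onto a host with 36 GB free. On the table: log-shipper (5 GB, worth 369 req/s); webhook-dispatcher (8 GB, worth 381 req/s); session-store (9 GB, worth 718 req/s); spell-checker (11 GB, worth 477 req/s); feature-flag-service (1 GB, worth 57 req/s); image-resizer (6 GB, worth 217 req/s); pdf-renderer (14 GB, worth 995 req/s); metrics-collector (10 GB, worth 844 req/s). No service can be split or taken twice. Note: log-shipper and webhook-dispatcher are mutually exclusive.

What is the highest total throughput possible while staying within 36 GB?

2614

Best packing: session-store + feature-flag-service + pdf-renderer + metrics-collector — 34 GB, 2614 total.
The closest alternative, session-store + pdf-renderer + metrics-collector, reaches only 2557.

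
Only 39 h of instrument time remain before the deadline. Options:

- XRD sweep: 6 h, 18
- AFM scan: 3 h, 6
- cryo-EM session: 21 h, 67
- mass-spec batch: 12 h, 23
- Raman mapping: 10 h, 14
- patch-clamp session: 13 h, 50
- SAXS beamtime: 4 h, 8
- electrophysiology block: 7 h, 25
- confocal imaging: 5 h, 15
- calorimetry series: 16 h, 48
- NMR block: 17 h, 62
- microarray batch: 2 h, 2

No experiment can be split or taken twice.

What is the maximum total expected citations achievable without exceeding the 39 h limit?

139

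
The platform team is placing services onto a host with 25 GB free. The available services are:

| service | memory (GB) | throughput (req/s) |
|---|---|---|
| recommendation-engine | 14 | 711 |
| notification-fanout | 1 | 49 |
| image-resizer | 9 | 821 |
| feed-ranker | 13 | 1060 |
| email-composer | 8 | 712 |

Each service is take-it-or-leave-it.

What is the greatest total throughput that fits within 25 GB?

1930

Density check — image-resizer 91.22, email-composer 89.00, feed-ranker 81.54, recommendation-engine 50.79 are the best per GB.
Filling by ratio: notification-fanout + image-resizer + email-composer for 1582, with 7 GB left unused.
Dropping email-composer frees 8 GB; slotting in feed-ranker (13 GB) lifts the total to 1930 at 23 GB.
Nothing else within 25 GB beats 1930.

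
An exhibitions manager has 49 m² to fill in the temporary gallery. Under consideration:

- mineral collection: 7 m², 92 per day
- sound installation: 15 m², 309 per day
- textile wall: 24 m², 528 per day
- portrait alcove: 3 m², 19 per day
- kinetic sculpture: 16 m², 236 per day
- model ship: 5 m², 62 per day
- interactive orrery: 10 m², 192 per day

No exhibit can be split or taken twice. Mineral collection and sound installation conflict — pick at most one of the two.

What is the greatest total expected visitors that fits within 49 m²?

Ranking by ratio (expected visitors/m²): textile wall 22.00, sound installation 20.60, interactive orrery 19.20, kinetic sculpture 14.75.
Best packing: sound installation + textile wall + interactive orrery — 49 m², 1029 total.
No other feasible combination exceeds 1029.

1029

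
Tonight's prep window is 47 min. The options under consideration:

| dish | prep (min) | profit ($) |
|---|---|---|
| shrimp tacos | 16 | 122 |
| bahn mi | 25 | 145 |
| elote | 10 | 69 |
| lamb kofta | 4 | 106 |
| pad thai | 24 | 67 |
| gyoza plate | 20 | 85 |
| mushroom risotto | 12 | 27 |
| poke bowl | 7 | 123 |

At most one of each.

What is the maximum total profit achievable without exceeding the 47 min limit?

443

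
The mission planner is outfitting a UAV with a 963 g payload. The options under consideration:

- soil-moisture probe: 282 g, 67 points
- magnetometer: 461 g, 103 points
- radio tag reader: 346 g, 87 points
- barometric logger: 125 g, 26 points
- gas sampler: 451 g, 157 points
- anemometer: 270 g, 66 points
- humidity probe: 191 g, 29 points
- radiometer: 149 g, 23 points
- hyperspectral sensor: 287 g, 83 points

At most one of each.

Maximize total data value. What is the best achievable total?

A density-first pass picks barometric logger + gas sampler + hyperspectral sensor — 266 at 863 g.
Replace hyperspectral sensor with radio tag reader: the trade gains 4 net, giving 270 at 922 g.
Next best is gas sampler + humidity probe + hyperspectral sensor at 269 (929 g) — short by 1.

270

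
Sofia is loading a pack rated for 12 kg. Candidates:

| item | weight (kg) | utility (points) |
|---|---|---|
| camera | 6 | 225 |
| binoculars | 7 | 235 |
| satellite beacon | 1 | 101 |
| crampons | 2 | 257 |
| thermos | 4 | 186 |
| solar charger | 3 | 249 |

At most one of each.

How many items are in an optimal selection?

4

The maximum utility within 12 kg is 832.
For example camera + satellite beacon + crampons + solar charger achieves it, using 12 kg.
Any selection reaching 832 contains exactly 4 items.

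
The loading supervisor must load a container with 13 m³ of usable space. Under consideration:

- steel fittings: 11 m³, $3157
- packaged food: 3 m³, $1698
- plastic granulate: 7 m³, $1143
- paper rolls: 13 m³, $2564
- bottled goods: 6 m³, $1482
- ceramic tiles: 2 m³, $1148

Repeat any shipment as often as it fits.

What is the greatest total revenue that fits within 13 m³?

A density-first pass picks 6×ceramic tiles — 6888 at 12 m³.
Replace ceramic tiles with packaged food: the trade gains 550 net, giving 7438 at 13 m³.
That's the maximum — no swap from here does better than 7438.

7438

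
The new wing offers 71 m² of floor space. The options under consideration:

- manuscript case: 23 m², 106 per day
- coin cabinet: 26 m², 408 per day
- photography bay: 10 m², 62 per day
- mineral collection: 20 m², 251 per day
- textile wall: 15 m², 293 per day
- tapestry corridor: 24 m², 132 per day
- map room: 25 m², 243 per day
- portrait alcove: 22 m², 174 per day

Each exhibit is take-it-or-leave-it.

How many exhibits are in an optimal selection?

4

Optimal total is 1014.
One optimal bundle: coin cabinet + photography bay + mineral collection + textile wall (71 m²).
Any selection reaching 1014 contains exactly 4 exhibits.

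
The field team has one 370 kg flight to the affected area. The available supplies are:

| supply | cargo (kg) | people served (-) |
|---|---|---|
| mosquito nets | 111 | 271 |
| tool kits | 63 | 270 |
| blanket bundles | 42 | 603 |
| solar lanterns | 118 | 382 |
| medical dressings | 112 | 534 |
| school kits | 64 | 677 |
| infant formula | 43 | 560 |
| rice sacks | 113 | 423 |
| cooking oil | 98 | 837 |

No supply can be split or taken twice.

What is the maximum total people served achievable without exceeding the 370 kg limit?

Taking blanket bundles + medical dressings + school kits + infant formula + cooking oil: 359 kg used, 3211 in people served.
Next best is blanket bundles + school kits + infant formula + rice sacks + cooking oil at 3100 (360 kg) — short by 111.

3211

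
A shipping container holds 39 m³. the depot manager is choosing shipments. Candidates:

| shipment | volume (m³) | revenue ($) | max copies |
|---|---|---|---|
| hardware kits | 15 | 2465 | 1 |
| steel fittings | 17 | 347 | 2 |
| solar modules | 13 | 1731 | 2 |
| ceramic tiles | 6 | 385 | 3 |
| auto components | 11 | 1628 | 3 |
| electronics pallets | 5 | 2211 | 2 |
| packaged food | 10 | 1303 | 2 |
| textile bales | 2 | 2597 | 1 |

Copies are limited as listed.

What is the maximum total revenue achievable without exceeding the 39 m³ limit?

Hardware kits + auto components + 2×electronics pallets + textile bales uses 38 of the 39 m³ and totals 11112.
That's the maximum — no swap from here does better than 11112.

11112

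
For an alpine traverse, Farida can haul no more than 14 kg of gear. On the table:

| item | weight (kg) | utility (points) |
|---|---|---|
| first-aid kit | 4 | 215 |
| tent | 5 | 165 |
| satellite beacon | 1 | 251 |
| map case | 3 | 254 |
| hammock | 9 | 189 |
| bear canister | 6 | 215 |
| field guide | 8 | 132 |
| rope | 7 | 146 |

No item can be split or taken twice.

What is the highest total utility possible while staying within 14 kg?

935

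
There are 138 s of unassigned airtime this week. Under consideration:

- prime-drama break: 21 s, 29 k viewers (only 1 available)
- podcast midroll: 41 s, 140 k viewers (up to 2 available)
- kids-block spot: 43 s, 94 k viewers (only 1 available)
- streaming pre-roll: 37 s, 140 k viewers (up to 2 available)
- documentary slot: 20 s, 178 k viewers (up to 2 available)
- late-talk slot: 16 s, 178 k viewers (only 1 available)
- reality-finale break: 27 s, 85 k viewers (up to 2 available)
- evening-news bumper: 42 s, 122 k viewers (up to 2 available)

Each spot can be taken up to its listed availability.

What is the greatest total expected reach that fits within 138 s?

814

By expected reach per s: late-talk slot 11.12, documentary slot 8.90, streaming pre-roll 3.78, podcast midroll 3.41 lead.
The ratio ordering already packs tightly: 2×streaming pre-roll + 2×documentary slot + late-talk slot, 130 s, 814.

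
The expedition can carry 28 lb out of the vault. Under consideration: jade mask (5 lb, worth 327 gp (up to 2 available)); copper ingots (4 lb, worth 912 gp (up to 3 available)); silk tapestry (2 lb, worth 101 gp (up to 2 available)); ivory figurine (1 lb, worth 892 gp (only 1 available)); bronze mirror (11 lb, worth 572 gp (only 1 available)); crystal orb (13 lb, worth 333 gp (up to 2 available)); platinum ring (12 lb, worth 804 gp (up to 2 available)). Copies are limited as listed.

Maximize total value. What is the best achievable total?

The ratio ordering already packs tightly: 3×copper ingots + silk tapestry + ivory figurine + platinum ring, 27 lb, 4533.

4533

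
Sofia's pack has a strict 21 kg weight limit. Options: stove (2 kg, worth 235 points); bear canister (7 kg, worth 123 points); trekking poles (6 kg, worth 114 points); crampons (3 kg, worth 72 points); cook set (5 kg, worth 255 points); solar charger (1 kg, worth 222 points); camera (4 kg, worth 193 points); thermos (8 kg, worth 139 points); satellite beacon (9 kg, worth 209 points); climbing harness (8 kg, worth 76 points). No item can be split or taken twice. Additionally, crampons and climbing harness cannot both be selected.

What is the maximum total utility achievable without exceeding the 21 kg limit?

1114

By utility per kg: solar charger 222.00, stove 117.50, cook set 51.00, camera 48.25 lead.
Greedy by ratio would take stove + trekking poles + crampons + cook set + solar charger + camera: 21 kg used, total 1091.
Dropping trekking poles and crampons frees 9 kg; slotting in satellite beacon (9 kg) lifts the total to 1114 at 21 kg.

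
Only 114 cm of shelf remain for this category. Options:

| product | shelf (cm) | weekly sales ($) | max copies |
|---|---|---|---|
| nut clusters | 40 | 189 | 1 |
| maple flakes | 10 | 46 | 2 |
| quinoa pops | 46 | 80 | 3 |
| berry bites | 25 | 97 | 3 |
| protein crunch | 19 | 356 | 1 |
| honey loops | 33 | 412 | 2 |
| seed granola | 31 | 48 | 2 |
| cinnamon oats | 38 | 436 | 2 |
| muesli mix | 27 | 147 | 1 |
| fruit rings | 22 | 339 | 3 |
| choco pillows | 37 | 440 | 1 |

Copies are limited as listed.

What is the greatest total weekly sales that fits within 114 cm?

1547

Greedy by ratio would take protein crunch + muesli mix + 3×fruit rings: 112 cm used, total 1520.
The 71 cm tied up in muesli mix and 2×fruit rings is better spent on honey loops + choco pillows — total rises to 1547 (111 cm).
The spare 3 cm is too small for any remaining product, and no exchange beats 1547.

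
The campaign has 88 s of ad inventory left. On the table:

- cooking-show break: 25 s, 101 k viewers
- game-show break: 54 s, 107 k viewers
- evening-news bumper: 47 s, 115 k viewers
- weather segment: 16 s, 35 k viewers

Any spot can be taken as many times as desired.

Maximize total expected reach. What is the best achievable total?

303

Taking 3×cooking-show break: 75 s used, 303 in expected reach.
The spare 13 s is too small for any remaining spot, and no exchange beats 303.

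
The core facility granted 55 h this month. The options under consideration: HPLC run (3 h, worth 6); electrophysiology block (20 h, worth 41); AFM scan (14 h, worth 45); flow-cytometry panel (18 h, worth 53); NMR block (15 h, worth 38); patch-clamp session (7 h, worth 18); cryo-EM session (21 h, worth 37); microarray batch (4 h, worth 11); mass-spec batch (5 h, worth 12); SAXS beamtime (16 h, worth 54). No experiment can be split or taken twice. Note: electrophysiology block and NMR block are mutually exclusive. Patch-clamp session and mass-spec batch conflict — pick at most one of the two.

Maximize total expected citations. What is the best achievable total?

170

Taking the top-ratio experiments first gives HPLC run + AFM scan + flow-cytometry panel + microarray batch + SAXS beamtime for 169 (55 h).
Replace HPLC run and microarray batch with patch-clamp session: the trade gains 1 net, giving 170 at 55 h.
Runner-up HPLC run + AFM scan + flow-cytometry panel + microarray batch + SAXS beamtime tops out at 169.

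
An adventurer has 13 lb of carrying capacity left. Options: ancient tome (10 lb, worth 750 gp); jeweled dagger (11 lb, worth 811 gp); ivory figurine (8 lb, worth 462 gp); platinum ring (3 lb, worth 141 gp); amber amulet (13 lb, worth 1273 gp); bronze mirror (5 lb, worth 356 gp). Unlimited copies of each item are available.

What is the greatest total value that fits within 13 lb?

1273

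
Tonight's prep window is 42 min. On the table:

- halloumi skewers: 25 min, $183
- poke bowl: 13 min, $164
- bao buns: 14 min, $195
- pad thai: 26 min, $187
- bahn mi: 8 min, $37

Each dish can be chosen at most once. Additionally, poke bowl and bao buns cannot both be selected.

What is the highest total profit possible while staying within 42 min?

Bao buns + pad thai uses 40 of the 42 min and totals 382.
That's the maximum — no feasible swap from here does better than 382.

382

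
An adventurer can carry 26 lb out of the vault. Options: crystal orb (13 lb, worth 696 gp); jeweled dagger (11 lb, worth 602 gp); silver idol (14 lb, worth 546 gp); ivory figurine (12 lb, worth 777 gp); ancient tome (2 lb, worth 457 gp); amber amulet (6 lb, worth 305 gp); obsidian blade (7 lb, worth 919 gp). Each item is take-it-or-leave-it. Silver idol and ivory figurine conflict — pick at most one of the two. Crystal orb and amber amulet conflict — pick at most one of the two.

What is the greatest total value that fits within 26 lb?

2283

Taking the top-ratio items first gives ivory figurine + ancient tome + obsidian blade for 2153 (21 lb).
The 12 lb tied up in ivory figurine is better spent on jeweled dagger + amber amulet — total rises to 2283 (26 lb).
The closest alternative, ivory figurine + ancient tome + obsidian blade, reaches only 2153.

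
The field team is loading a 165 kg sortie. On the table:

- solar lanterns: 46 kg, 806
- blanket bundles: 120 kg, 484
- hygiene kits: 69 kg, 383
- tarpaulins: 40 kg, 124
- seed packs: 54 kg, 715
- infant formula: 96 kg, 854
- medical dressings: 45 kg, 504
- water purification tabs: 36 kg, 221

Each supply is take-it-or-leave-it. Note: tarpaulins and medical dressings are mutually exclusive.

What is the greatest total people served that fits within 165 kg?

2025

Solar lanterns + seed packs + medical dressings uses 145 of the 165 kg and totals 2025.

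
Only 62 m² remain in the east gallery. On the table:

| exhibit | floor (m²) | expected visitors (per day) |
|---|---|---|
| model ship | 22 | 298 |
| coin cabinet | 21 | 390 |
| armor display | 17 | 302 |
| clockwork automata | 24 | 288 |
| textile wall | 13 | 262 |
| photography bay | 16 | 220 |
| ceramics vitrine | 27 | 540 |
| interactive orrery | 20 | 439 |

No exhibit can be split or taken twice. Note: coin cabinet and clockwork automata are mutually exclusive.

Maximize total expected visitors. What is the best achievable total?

1241

Density check — interactive orrery 21.95, textile wall 20.15, ceramics vitrine 20.00 are the best per m².
Best packing: textile wall + ceramics vitrine + interactive orrery — 60 m², 1241 total.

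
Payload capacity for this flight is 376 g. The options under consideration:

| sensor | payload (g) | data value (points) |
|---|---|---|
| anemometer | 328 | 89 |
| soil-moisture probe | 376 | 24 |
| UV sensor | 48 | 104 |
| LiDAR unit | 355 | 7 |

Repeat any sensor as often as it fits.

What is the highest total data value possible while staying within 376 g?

728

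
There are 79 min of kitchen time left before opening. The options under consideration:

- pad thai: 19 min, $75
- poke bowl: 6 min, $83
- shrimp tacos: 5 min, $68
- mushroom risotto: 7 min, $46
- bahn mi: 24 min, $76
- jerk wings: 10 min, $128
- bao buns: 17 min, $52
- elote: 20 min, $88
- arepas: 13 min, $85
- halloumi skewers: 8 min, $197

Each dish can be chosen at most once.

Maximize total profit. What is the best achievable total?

701

Greedy by ratio would take poke bowl + shrimp tacos + mushroom risotto + jerk wings + elote + arepas + halloumi skewers: 69 min used, total 695.
Dropping mushroom risotto frees 7 min; slotting in bao buns (17 min) lifts the total to 701 at 79 min.
Every other selection either busts 79 min or fails to beat 701.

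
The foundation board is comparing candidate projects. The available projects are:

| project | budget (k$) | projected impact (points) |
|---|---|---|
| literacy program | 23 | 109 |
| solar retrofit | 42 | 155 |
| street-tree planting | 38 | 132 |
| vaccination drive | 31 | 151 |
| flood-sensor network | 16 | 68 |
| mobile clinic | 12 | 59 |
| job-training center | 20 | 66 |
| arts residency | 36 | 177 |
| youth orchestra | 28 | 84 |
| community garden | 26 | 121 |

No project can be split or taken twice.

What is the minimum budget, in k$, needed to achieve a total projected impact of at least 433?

90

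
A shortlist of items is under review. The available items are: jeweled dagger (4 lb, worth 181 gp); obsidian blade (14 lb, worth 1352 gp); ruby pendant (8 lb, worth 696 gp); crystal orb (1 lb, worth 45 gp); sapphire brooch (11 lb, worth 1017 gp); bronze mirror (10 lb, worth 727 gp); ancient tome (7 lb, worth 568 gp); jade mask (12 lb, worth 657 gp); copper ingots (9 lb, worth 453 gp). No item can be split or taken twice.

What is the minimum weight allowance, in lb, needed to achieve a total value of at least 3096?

34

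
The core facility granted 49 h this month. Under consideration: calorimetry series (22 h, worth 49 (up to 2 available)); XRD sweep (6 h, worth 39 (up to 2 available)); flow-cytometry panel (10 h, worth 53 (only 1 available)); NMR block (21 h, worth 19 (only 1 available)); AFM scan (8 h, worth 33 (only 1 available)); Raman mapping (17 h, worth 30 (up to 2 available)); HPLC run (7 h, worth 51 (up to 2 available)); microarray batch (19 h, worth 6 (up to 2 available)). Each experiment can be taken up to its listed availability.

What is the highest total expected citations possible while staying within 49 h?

266

2×XRD sweep + flow-cytometry panel + AFM scan + 2×HPLC run uses 44 of the 49 h and totals 266.
Every other selection either busts 49 h or exceeds an availability limit or fails to beat 266.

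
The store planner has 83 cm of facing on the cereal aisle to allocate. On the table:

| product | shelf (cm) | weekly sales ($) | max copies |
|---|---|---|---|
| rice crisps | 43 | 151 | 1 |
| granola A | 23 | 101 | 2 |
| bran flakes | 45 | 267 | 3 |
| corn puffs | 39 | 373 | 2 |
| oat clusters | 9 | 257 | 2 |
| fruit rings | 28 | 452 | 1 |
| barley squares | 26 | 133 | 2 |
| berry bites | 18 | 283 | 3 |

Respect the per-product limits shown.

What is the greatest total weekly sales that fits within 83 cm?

2×oat clusters + fruit rings + 2×berry bites uses 82 of the 83 cm and totals 1532.
That's the maximum — no swap from here does better than 1532.

1532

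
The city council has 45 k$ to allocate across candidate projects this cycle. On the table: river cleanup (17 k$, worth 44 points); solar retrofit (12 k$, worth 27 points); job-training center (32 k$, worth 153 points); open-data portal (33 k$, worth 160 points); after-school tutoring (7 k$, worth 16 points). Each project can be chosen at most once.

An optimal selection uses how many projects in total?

The maximum projected impact within 45 k$ is 187.
One optimal bundle: solar retrofit + open-data portal (45 k$).
All optima have 2 projects.

2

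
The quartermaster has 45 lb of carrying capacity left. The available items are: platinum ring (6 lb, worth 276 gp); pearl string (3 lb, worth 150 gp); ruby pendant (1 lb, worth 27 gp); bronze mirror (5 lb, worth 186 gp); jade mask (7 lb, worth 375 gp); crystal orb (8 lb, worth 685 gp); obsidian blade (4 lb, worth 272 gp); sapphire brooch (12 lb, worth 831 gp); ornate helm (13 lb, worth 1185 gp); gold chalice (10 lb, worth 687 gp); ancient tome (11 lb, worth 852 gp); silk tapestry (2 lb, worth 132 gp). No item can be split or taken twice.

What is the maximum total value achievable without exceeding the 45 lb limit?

Ruby pendant + crystal orb + sapphire brooch + ornate helm + ancient tome uses 45 of the 45 lb and totals 3580.
Next best is ruby pendant + crystal orb + ornate helm + gold chalice + ancient tome + silk tapestry at 3568 (45 lb) — short by 12.

3580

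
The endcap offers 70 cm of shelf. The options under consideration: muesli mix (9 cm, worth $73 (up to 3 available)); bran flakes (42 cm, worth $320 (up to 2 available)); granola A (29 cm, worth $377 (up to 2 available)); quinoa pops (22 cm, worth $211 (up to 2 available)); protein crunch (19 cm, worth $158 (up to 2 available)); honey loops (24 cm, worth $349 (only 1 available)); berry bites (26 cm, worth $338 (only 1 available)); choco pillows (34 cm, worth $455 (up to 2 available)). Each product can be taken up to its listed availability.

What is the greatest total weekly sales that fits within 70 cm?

Ranking by ratio (weekly sales/cm): honey loops 14.54, choco pillows 13.38, granola A 13.00, berry bites 13.00.
A density-first pass picks muesli mix + honey loops + choco pillows — 877 at 67 cm.
Dropping muesli mix and honey loops frees 33 cm; slotting in choco pillows (34 cm) lifts the total to 910 at 68 cm.
That's the maximum — no swap from here does better than 910.

910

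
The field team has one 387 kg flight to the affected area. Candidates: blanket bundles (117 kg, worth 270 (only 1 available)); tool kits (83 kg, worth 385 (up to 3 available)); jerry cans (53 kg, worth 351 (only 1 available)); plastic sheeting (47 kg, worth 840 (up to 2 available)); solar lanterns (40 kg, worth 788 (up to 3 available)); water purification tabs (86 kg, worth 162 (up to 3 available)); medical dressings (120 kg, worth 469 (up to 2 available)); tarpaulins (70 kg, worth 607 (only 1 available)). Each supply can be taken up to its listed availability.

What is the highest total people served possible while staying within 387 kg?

5036

Greedy by ratio would take jerry cans + 2×plastic sheeting + 3×solar lanterns + tarpaulins: 337 kg used, total 5002.
Replace jerry cans with tool kits: the trade gains 34 net, giving 5036 at 367 kg.
Nothing else within 387 kg beats 5036.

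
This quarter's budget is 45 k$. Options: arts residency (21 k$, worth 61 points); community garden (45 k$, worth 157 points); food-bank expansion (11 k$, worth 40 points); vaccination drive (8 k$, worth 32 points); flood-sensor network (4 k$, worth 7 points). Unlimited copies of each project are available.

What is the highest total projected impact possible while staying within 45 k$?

Filling by ratio: 5×vaccination drive + flood-sensor network for 167, with 1 k$ left unused.
Dropping vaccination drive and flood-sensor network frees 12 k$; slotting in food-bank expansion (11 k$) lifts the total to 168 at 43 k$.
Nothing else within 45 k$ beats 168.

168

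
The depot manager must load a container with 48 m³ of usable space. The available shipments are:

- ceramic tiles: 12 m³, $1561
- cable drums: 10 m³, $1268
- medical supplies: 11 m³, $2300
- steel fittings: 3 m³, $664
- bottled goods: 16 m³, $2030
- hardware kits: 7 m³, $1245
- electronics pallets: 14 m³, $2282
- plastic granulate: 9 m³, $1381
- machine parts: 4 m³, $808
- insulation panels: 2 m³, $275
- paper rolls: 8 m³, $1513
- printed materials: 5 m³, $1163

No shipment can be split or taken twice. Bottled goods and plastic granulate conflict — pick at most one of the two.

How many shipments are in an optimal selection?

6

Optimal total is 9167.
One optimal bundle: medical supplies + steel fittings + hardware kits + electronics pallets + paper rolls + printed materials (48 m³).
All optima have 6 shipments.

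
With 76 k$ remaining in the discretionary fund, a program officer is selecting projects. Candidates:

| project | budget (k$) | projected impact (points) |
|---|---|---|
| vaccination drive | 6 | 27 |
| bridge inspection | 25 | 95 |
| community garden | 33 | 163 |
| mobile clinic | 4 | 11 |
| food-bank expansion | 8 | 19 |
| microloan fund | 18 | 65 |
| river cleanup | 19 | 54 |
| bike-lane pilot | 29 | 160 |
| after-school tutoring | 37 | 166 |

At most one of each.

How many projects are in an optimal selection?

4

Optimal total is 369.
One optimal bundle: vaccination drive + community garden + food-bank expansion + bike-lane pilot (76 k$).
All optima have 4 projects.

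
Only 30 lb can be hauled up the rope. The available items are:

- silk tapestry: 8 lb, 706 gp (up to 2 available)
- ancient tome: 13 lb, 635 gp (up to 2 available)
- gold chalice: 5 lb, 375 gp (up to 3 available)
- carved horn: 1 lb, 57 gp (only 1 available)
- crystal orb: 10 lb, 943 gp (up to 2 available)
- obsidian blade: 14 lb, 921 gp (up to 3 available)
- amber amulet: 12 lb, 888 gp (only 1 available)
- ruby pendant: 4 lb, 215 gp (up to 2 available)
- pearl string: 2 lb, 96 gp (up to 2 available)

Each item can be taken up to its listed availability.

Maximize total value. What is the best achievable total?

2688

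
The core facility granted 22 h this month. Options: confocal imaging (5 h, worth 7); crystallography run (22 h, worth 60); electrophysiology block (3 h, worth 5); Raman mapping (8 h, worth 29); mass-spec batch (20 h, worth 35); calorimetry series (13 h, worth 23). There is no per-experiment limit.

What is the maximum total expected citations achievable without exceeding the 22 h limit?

Best packing: 2×electrophysiology block + 2×Raman mapping — 22 h, 68 total.
Every other selection either busts 22 h or fails to beat 68.

68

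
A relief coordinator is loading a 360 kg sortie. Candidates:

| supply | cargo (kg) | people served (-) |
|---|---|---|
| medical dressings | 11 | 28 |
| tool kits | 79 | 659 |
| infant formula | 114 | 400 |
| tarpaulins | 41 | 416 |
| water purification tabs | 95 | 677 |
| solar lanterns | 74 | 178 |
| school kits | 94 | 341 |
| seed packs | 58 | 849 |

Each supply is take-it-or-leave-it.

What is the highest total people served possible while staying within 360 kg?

2807

Ranking by ratio (people served/kg): seed packs 14.64, tarpaulins 10.15, tool kits 8.34, water purification tabs 7.13.
Best packing: medical dressings + tool kits + tarpaulins + water purification tabs + solar lanterns + seed packs — 358 kg, 2807 total.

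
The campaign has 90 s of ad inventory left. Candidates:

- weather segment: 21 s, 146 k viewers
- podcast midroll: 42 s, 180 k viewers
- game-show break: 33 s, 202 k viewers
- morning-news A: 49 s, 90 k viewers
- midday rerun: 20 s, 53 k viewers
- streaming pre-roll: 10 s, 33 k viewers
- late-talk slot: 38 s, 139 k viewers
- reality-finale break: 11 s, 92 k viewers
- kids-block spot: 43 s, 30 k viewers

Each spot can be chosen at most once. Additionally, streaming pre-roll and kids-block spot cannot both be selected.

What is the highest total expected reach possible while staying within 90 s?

493

A density-first pass picks weather segment + game-show break + streaming pre-roll + reality-finale break — 473 at 75 s.
Dropping streaming pre-roll frees 10 s; slotting in midday rerun (20 s) lifts the total to 493 at 85 s.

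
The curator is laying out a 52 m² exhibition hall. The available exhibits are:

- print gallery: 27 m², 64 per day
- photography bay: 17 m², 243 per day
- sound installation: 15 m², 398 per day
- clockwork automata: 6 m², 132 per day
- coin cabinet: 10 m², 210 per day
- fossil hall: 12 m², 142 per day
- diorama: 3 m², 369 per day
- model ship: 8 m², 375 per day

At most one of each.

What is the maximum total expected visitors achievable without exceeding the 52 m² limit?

1517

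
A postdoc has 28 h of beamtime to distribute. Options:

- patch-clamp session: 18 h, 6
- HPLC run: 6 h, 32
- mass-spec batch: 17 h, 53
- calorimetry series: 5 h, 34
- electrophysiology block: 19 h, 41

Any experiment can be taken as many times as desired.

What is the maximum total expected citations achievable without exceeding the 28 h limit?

170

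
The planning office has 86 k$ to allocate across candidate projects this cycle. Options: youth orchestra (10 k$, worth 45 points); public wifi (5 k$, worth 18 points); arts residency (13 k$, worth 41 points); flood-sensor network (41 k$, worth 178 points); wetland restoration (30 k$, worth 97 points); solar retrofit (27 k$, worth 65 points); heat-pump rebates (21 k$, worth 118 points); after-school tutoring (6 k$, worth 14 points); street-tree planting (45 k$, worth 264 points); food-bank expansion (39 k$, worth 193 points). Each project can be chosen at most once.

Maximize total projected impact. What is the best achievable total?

A density-first pass picks youth orchestra + public wifi + heat-pump rebates + street-tree planting — 445 at 81 k$.
Replace youth orchestra and public wifi and heat-pump rebates with food-bank expansion: the trade gains 12 net, giving 457 at 84 k$.
Next best is youth orchestra + public wifi + heat-pump rebates + street-tree planting at 445 (81 k$) — short by 12.

457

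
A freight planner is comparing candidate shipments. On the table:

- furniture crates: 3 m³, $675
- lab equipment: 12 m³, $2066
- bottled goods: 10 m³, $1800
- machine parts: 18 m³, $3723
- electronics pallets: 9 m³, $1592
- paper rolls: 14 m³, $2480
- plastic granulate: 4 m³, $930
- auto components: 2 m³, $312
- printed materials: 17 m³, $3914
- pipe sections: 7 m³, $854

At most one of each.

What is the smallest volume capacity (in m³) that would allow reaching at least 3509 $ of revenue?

Look for the lowest-volume combination reaching 3509.
Taking printed materials gives 3914 (≥ 3509) for 17 m³.
No combination under 17 m³ hits 3509.

17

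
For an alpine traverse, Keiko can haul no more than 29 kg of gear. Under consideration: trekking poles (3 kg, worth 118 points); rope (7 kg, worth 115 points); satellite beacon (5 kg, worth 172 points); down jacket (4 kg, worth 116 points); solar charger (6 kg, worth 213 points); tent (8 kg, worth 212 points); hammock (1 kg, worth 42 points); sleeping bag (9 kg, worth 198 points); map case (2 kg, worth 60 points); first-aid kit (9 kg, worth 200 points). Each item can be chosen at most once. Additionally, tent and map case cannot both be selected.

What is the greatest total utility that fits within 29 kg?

879

Best packing: trekking poles + satellite beacon + down jacket + solar charger + map case + first-aid kit — 29 kg, 879 total.
Next best is trekking poles + satellite beacon + down jacket + solar charger + sleeping bag + map case at 877 (29 kg) — short by 2.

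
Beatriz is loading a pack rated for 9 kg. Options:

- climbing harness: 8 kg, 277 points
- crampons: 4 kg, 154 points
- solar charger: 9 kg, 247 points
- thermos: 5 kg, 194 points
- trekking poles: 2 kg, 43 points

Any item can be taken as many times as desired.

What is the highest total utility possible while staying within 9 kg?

Taking crampons + thermos: 9 kg used, 348 in utility.
Nothing else within 9 kg beats 348.

348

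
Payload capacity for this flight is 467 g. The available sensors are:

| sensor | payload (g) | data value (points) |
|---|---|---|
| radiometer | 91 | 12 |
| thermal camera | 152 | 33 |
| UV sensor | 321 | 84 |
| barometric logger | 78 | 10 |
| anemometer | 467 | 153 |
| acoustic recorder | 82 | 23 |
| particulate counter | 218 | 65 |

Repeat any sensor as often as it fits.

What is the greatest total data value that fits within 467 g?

153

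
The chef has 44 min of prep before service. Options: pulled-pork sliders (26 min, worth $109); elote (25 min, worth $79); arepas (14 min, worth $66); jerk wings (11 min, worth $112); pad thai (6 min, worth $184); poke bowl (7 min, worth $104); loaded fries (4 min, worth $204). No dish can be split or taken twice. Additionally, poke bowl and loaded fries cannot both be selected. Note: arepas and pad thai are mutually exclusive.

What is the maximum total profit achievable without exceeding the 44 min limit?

500

Ranking by ratio (profit/min): loaded fries 51.00, pad thai 30.67, poke bowl 14.86, jerk wings 10.18.
Taking jerk wings + pad thai + loaded fries: 21 min used, 500 in profit.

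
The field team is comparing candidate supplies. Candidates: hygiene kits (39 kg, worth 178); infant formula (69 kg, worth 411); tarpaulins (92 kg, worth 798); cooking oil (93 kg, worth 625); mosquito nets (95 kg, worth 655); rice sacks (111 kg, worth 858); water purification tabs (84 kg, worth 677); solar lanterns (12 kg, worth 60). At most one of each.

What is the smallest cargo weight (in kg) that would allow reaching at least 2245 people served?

Look for the lowest-cargo combination reaching 2245.
tarpaulins + rice sacks + water purification tabs reaches 2333 using 287 kg.
No combination under 287 kg hits 2245.

287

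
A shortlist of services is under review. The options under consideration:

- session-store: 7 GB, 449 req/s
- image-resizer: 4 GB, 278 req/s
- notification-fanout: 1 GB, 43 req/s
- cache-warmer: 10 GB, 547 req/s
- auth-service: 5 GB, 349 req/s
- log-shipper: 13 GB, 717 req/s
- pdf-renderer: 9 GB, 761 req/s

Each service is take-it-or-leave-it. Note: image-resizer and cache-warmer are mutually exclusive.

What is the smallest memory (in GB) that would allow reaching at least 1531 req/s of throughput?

Look for the lowest-memory combination reaching 1531.
session-store + image-resizer + notification-fanout + pdf-renderer reaches 1531 using 21 GB.
Any bundle with less than 21 GB falls short of 1531.

21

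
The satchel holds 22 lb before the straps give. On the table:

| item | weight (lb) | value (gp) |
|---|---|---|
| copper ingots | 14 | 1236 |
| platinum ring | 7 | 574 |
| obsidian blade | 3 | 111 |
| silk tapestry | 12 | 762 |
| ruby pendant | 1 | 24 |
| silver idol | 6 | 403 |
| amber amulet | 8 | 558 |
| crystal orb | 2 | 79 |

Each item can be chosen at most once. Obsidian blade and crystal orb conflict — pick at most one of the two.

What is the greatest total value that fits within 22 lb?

1834

Copper ingots + platinum ring + ruby pendant uses 22 of the 22 lb and totals 1834.
Next best is copper ingots + platinum ring at 1810 (21 lb) — short by 24.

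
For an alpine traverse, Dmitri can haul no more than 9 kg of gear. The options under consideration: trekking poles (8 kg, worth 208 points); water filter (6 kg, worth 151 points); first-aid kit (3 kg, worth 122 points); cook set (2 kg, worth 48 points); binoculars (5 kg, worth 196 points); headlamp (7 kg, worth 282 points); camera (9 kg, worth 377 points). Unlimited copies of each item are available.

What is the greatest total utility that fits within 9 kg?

377

Ranking by ratio (utility/kg): camera 41.89, first-aid kit 40.67, headlamp 40.29.
The ratio ordering already packs tightly: camera, 9 kg, 377.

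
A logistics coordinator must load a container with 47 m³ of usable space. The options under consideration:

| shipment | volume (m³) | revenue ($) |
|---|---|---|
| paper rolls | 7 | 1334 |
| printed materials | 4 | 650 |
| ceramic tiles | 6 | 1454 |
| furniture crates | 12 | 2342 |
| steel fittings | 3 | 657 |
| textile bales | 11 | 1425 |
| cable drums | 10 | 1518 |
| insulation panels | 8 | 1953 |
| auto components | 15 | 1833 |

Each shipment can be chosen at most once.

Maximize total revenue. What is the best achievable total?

9258

By revenue per m³: insulation panels 244.12, ceramic tiles 242.33, steel fittings 219.00 lead.
Greedy by ratio would take paper rolls + printed materials + ceramic tiles + furniture crates + steel fittings + insulation panels: 40 m³ used, total 8390.
Replace printed materials with cable drums: the trade gains 868 net, giving 9258 at 46 m³.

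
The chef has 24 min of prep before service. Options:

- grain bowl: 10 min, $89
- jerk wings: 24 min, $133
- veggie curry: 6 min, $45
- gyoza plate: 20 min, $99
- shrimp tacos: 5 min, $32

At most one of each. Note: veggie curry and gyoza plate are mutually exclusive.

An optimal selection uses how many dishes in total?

Best achievable profit is 166.
One optimal bundle: grain bowl + veggie curry + shrimp tacos (21 min).
Any selection reaching 166 contains exactly 3 dishes.

3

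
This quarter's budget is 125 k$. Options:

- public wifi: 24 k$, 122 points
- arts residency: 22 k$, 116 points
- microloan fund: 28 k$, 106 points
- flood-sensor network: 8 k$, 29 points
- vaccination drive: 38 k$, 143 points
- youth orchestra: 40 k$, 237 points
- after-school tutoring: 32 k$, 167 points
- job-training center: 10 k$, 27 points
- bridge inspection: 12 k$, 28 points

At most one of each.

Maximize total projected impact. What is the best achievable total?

642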